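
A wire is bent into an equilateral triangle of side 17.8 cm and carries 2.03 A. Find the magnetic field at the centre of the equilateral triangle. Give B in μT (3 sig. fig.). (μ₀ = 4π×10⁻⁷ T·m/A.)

Each side is a finite straight segment at perpendicular distance d = a/(2 tan(π/3)) = 0.05138 m from the centre, with end-angles ±π/3.
One side contributes B₁ = (μ₀I/4πd)·2 sin(π/3) = 6.84×10⁻⁶ T.
All 3 sides add in the same direction: B = 3 × 6.84×10⁻⁶ = 2.05×10⁻⁵ T.

B ≈ 20.5 μT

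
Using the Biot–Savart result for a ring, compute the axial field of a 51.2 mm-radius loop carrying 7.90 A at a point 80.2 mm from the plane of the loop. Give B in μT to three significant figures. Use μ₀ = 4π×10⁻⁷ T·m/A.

B ≈ 15.1 μT

On the axis of a circular loop, B = μ₀IR² / [2(R²+z²)^(3/2)].
R² + z² = (0.0512)² + (0.0802)² = 0.009053 m², and (R²+z²)^(3/2) = 8.61×10⁻⁴ m³.
B = (4π×10⁻⁷ × 7.90 × 0.002621) / (2 × 8.61×10⁻⁴) = 1.51×10⁻⁵ T.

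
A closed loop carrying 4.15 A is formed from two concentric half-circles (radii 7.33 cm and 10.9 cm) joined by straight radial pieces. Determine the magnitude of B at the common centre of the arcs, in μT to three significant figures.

The radial connectors point toward the centre, so dl × r̂ = 0 and they contribute nothing.
Each semicircle gives μ₀I/(4R): inner arc 1.78×10⁻⁵ T, outer arc 1.20×10⁻⁵ T.
The two arcs carry current in opposite angular senses, so their fields oppose: B = |1.78×10⁻⁵ − 1.20×10⁻⁵| = 5.83×10⁻⁶ T.

B ≈ 5.83 μT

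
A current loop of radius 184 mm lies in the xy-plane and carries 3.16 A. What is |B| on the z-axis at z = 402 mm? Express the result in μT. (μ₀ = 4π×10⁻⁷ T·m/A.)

B ≈ 0.778 μT

On the axis of a circular loop, B = μ₀IR² / [2(R²+z²)^(3/2)].
R² + z² = (0.184)² + (0.402)² = 0.1955 m², and (R²+z²)^(3/2) = 8.64×10⁻² m³.
B = (4π×10⁻⁷ × 3.16 × 0.03386) / (2 × 8.64×10⁻²) = 7.78×10⁻⁷ T.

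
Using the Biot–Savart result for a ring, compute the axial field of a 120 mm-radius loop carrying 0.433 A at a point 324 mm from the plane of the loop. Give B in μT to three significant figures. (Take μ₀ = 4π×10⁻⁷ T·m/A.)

On the axis of a circular loop, B = μ₀IR² / [2(R²+z²)^(3/2)].
R² + z² = (0.12)² + (0.324)² = 0.1194 m², and (R²+z²)^(3/2) = 4.12×10⁻² m³.
B = (4π×10⁻⁷ × 0.433 × 0.0144) / (2 × 4.12×10⁻²) = 9.50×10⁻⁸ T.

B ≈ 0.0950 μT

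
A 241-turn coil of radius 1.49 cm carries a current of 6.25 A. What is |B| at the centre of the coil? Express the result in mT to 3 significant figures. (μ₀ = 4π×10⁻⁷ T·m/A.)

For an N-turn flat coil, B = Nμ₀I/(2R) with R = 0.0149 m.
B = 241 × 2.64×10⁻⁴ T = 6.35×10⁻² T.

B ≈ 63.5 mT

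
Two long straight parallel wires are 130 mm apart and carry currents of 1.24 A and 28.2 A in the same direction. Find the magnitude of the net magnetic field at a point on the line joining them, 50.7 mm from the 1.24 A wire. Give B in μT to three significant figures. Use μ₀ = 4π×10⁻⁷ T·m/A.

B ≈ 66.2 μT

Each long wire gives B = μ₀I/(2πd). Distances are d₁ = 0.0507 m and d₂ = 0.0793 m.
B₁ = 4.89×10⁻⁶ T, B₂ = 7.11×10⁻⁵ T.
Between parallel currents the two contributions point in opposite directions, so they subtract. B = |B₁ − B₂| = |4.89×10⁻⁶ − 7.11×10⁻⁵| = 6.62×10⁻⁵ T.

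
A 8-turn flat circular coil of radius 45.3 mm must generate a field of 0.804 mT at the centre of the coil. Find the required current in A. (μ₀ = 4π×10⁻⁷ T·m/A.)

I ≈ 7.25 A

For an N-turn coil, B = Nμ₀I/(2R) with R = 0.0453 m, so I = 2RB/(Nμ₀) = 2 × 0.0453 × 8.04×10⁻⁴ / (8 × 4π×10⁻⁷) = 7.25 A.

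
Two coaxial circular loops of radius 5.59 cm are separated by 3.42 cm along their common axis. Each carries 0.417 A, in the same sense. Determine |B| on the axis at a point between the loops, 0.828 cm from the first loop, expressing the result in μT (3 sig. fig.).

Each loop contributes B = μ₀IR²/[2(R²+z²)^(3/2)] on the axis, with z measured from that loop.
Loop 1 (z = 0.00828 m): B₁ = 4.54×10⁻⁶ T. Loop 2 (z = 0.02592 m): B₂ = 3.50×10⁻⁶ T.
The fields add: B = B₁ + B₂ = 8.04×10⁻⁶ T.

B ≈ 8.04 μT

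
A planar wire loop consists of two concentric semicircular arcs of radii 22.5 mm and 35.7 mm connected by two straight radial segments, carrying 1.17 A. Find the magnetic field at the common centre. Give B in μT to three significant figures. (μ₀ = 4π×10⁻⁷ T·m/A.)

B ≈ 6.04 μT

The radial connectors point toward the centre, so dl × r̂ = 0 and they contribute nothing.
Each semicircle gives μ₀I/(4R): inner arc 1.63×10⁻⁵ T, outer arc 1.03×10⁻⁵ T.
The two arcs carry current in opposite angular senses, so their fields oppose: B = |1.63×10⁻⁵ − 1.03×10⁻⁵| = 6.04×10⁻⁶ T.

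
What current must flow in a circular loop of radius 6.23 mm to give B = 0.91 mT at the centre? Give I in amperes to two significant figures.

At the centre of a circular loop B = μ₀I/(2R), so I = 2RB/μ₀.
With R = 0.00623 m, I = 2 × 0.00623 × 9.10×10⁻⁴ / (4π×10⁻⁷) = 9.02 A.

I ≈ 9.0 A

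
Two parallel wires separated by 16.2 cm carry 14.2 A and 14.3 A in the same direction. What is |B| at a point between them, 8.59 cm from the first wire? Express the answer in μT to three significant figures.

Each long wire gives B = μ₀I/(2πd). Distances are d₁ = 0.0859 m and d₂ = 0.0761 m.
B₁ = 3.31×10⁻⁵ T, B₂ = 3.76×10⁻⁵ T.
Between parallel currents the two contributions point in opposite directions, so they subtract. B = |B₁ − B₂| = |3.31×10⁻⁵ − 3.76×10⁻⁵| = 4.52×10⁻⁶ T.

B ≈ 4.52 μT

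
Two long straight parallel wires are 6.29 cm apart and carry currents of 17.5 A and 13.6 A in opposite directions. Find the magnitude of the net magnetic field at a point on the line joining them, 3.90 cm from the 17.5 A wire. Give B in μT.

Each long wire gives B = μ₀I/(2πd). Distances are d₁ = 0.039 m and d₂ = 0.0239 m.
B₁ = 8.97×10⁻⁵ T, B₂ = 1.14×10⁻⁴ T.
Between antiparallel currents both contributions point the same way, so they add. B = B₁ + B₂ = 8.97×10⁻⁵ + 1.14×10⁻⁴ = 2.04×10⁻⁴ T.

B ≈ 204 μT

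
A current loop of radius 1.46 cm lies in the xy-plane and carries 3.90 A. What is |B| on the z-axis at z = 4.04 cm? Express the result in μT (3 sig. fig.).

On the axis of a circular loop, B = μ₀IR² / [2(R²+z²)^(3/2)].
R² + z² = (0.0146)² + (0.0404)² = 0.001845 m², and (R²+z²)^(3/2) = 7.93×10⁻⁵ m³.
B = (4π×10⁻⁷ × 3.90 × 0.0002132) / (2 × 7.93×10⁻⁵) = 6.59×10⁻⁶ T.

B ≈ 6.59 μT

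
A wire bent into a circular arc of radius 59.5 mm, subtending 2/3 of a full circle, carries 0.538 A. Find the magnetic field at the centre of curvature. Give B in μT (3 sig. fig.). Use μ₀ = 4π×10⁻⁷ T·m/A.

The Biot–Savart field of a circular arc at its centre is B = μ₀Iφ/(4πR), with φ = 4.189 rad.
B = (4π×10⁻⁷ × 0.538 × 4.189) / (4π × 0.0595) = 3.79×10⁻⁶ T.

B ≈ 3.79 μT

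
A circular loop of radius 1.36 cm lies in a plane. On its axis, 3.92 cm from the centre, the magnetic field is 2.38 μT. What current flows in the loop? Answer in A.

On the axis of a loop, B = μ₀IR²/[2(R²+z²)^(3/2)], so I = 2B(R²+z²)^(3/2)/(μ₀R²).
R² + z² = 0.000185 + 0.001537 = 0.001722 m²; raised to 3/2 gives 7.14×10⁻⁵ m³.
I = 2 × 2.38×10⁻⁶ × 7.14×10⁻⁵ / (1.26×10⁻⁶ × 0.000185) = 1.46 A.

I ≈ 1.46 A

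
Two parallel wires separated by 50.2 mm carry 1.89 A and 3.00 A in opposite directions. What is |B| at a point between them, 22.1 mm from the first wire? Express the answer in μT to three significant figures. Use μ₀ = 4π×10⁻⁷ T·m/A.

B ≈ 38.5 μT

Each long wire gives B = μ₀I/(2πd). Distances are d₁ = 0.0221 m and d₂ = 0.0281 m.
B₁ = 1.71×10⁻⁵ T, B₂ = 2.14×10⁻⁵ T.
Between antiparallel currents both contributions point the same way, so they add. B = B₁ + B₂ = 1.71×10⁻⁵ + 2.14×10⁻⁵ = 3.85×10⁻⁵ T.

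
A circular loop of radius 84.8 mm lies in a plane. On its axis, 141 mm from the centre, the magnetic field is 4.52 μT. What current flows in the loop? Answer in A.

I ≈ 4.46 A

On the axis of a loop, B = μ₀IR²/[2(R²+z²)^(3/2)], so I = 2B(R²+z²)^(3/2)/(μ₀R²).
R² + z² = 0.007191 + 0.01988 = 0.02707 m²; raised to 3/2 gives 4.45×10⁻³ m³.
I = 2 × 4.52×10⁻⁶ × 4.45×10⁻³ / (1.26×10⁻⁶ × 0.007191) = 4.46 A.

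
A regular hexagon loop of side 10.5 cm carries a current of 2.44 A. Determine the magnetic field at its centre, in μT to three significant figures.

Each side is a finite straight segment at perpendicular distance d = a/(2 tan(π/6)) = 0.09093 m from the centre, with end-angles ±π/6.
One side contributes B₁ = (μ₀I/4πd)·2 sin(π/6) = 2.68×10⁻⁶ T.
All 6 sides add in the same direction: B = 6 × 2.68×10⁻⁶ = 1.61×10⁻⁵ T.

B ≈ 16.1 μT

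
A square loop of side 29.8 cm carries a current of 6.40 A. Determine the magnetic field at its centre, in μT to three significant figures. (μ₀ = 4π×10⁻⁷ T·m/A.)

B ≈ 24.3 μT

Each side is a finite straight segment at perpendicular distance d = a/(2 tan(π/4)) = 0.149 m from the centre, with end-angles ±π/4.
One side contributes B₁ = (μ₀I/4πd)·2 sin(π/4) = 6.07×10⁻⁶ T.
All 4 sides add in the same direction: B = 4 × 6.07×10⁻⁶ = 2.43×10⁻⁵ T.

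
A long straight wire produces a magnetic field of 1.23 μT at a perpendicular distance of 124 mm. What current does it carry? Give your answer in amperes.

I ≈ 0.763 A

For a long straight wire B = μ₀I/(2πd), so I = 2πdB/μ₀.
I = 2π × 0.124 × 1.23×10⁻⁶ / (4π×10⁻⁷) = 0.763 A.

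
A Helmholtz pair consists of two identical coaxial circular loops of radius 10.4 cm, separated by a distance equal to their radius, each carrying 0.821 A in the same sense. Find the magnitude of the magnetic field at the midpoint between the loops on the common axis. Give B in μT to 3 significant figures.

B ≈ 7.10 μT

Each loop contributes B = μ₀IR²/[2(R²+z²)^(3/2)] on the axis, with z measured from that loop.
Loop 1 (z = 0.052 m): B₁ = 3.55×10⁻⁶ T. Loop 2 (z = 0.052 m): B₂ = 3.55×10⁻⁶ T.
The fields add: B = B₁ + B₂ = 7.10×10⁻⁶ T.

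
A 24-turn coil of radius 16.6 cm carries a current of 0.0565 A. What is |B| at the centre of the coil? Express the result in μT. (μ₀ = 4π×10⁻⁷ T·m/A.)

B ≈ 5.13 μT

For an N-turn flat coil, B = Nμ₀I/(2R) with R = 0.166 m.
B = 24 × 2.14×10⁻⁷ T = 5.13×10⁻⁶ T.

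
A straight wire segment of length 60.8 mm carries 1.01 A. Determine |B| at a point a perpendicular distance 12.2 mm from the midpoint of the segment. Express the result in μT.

For a finite straight segment, B = (μ₀I/4πd)(sinθ₁ + sinθ₂), where θ₁, θ₂ are the angles from the perpendicular to each end.
The perpendicular from the point meets the wire at its midpoint, so each end is L/2 = 0.0304 m away along the wire.
sinθ₁ = 0.0304/√(0.0304²+0.0122²) = 0.9281; sinθ₂ = 0.0304/√(0.0304²+0.0122²) = 0.9281.
B = (4π×10⁻⁷ × 1.01) / (4π × 0.0122) × (0.9281 + 0.9281) = 1.54×10⁻⁵ T.

B ≈ 15.4 μT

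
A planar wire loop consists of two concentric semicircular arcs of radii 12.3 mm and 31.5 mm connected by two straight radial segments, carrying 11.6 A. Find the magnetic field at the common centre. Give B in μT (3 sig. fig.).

B ≈ 181 μT

The radial connectors point toward the centre, so dl × r̂ = 0 and they contribute nothing.
Each semicircle gives μ₀I/(4R): inner arc 2.96×10⁻⁴ T, outer arc 1.16×10⁻⁴ T.
The two arcs carry current in opposite angular senses, so their fields oppose: B = |2.96×10⁻⁴ − 1.16×10⁻⁴| = 1.81×10⁻⁴ T.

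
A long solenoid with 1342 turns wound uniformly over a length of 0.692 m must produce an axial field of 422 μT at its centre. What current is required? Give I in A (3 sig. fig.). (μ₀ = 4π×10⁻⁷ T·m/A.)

I ≈ 0.173 A

Inside a long solenoid B = μ₀nI with n = 1939 m⁻¹, so I = B/(μ₀n).
I = 4.22×10⁻⁴ / (4π×10⁻⁷ × 1939) = 0.173 A.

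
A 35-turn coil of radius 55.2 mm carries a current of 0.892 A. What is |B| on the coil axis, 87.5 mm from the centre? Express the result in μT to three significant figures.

B ≈ 54.0 μT

For an N-turn flat coil, B = Nμ₀IR²/[2(R²+z²)^(3/2)] with R = 0.0552 m, z = 0.0875 m.
B = 35 × 1.54×10⁻⁶ T = 5.40×10⁻⁵ T.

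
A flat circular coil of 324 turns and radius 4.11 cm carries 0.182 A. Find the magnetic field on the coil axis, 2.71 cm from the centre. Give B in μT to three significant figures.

For an N-turn flat coil, B = Nμ₀IR²/[2(R²+z²)^(3/2)] with R = 0.0411 m, z = 0.0271 m.
B = 324 × 1.62×10⁻⁶ T = 5.25×10⁻⁴ T.

B ≈ 525 μT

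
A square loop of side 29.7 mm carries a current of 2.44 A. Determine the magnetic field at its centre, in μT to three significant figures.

B ≈ 92.9 μT

Each side is a finite straight segment at perpendicular distance d = a/(2 tan(π/4)) = 0.01485 m from the centre, with end-angles ±π/4.
One side contributes B₁ = (μ₀I/4πd)·2 sin(π/4) = 2.32×10⁻⁵ T.
All 4 sides add in the same direction: B = 4 × 2.32×10⁻⁵ = 9.29×10⁻⁵ T.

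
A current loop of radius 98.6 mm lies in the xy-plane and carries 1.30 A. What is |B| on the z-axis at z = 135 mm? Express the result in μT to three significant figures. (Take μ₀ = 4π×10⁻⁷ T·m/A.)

On the axis of a circular loop, B = μ₀IR² / [2(R²+z²)^(3/2)].
R² + z² = (0.0986)² + (0.135)² = 0.02795 m², and (R²+z²)^(3/2) = 4.67×10⁻³ m³.
B = (4π×10⁻⁷ × 1.30 × 0.009722) / (2 × 4.67×10⁻³) = 1.70×10⁻⁶ T.

B ≈ 1.70 μT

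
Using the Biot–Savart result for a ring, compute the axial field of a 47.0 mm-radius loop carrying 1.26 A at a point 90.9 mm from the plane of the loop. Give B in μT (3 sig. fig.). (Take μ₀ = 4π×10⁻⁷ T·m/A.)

On the axis of a circular loop, B = μ₀IR² / [2(R²+z²)^(3/2)].
R² + z² = (0.047)² + (0.0909)² = 0.01047 m², and (R²+z²)^(3/2) = 1.07×10⁻³ m³.
B = (4π×10⁻⁷ × 1.26 × 0.002209) / (2 × 1.07×10⁻³) = 1.63×10⁻⁶ T.

B ≈ 1.63 μT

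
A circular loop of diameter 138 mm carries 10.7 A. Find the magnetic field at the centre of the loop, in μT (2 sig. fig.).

At the centre of a circular loop the Biot–Savart law gives B = μ₀I/(2R) (so R = 0.069 m).
B = (4π×10⁻⁷ × 10.7) / (2 × 0.069) = 9.74×10⁻⁵ T.

B ≈ 97 μT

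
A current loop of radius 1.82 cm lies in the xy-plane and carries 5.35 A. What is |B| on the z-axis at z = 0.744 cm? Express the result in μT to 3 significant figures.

B ≈ 146 μT

On the axis of a circular loop, B = μ₀IR² / [2(R²+z²)^(3/2)].
R² + z² = (0.0182)² + (0.00744)² = 0.0003866 m², and (R²+z²)^(3/2) = 7.60×10⁻⁶ m³.
B = (4π×10⁻⁷ × 5.35 × 0.0003312) / (2 × 7.60×10⁻⁶) = 1.46×10⁻⁴ T.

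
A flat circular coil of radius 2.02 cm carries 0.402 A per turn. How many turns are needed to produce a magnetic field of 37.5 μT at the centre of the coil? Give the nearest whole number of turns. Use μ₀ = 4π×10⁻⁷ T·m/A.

N = 3

For an N-turn coil, B = Nμ₀I/(2R). A single turn gives B₁ = 1.25×10⁻⁵ T with R = 0.0202 m.
N = B/B₁ = 3.75×10⁻⁵ / 1.25×10⁻⁵ = 3.00.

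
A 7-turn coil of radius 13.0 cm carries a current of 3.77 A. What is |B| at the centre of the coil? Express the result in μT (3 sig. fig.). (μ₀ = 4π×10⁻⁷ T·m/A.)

B ≈ 128 μT

For an N-turn flat coil, B = Nμ₀I/(2R) with R = 0.13 m.
B = 7 × 1.82×10⁻⁵ T = 1.28×10⁻⁴ T.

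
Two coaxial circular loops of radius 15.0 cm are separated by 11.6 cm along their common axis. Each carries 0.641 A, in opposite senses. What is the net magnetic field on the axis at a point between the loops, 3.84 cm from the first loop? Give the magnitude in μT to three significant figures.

Each loop contributes B = μ₀IR²/[2(R²+z²)^(3/2)] on the axis, with z measured from that loop.
Loop 1 (z = 0.0384 m): B₁ = 2.44×10⁻⁶ T. Loop 2 (z = 0.0776 m): B₂ = 1.88×10⁻⁶ T.
The fields oppose: B = |B₁ − B₂| = 5.60×10⁻⁷ T.

B ≈ 0.560 μT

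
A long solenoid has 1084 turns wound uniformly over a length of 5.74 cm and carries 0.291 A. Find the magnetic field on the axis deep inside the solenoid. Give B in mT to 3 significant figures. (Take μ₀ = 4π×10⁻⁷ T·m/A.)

Inside a long solenoid, B = μ₀nI with n = 1.889×10⁴ turns/m.
B = 4π×10⁻⁷ × 1.889×10⁴ × 0.291 = 6.91×10⁻³ T.

B ≈ 6.91 mT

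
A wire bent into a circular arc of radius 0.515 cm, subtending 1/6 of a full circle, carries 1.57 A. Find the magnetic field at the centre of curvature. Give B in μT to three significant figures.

B ≈ 31.9 μT

The Biot–Savart field of a circular arc at its centre is B = μ₀Iφ/(4πR), with φ = 1.047 rad.
B = (4π×10⁻⁷ × 1.57 × 1.047) / (4π × 0.00515) = 3.19×10⁻⁵ T.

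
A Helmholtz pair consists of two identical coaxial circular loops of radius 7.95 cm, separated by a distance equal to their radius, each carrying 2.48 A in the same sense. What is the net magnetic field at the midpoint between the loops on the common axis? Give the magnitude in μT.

B ≈ 28.0 μT

Each loop contributes B = μ₀IR²/[2(R²+z²)^(3/2)] on the axis, with z measured from that loop.
Loop 1 (z = 0.03975 m): B₁ = 1.40×10⁻⁵ T. Loop 2 (z = 0.03975 m): B₂ = 1.40×10⁻⁵ T.
The fields add: B = B₁ + B₂ = 2.80×10⁻⁵ T.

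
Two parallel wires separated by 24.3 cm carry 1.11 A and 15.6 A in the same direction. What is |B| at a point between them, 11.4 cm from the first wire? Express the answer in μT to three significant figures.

B ≈ 22.2 μT

Each long wire gives B = μ₀I/(2πd). Distances are d₁ = 0.114 m and d₂ = 0.129 m.
B₁ = 1.95×10⁻⁶ T, B₂ = 2.42×10⁻⁵ T.
Between parallel currents the two contributions point in opposite directions, so they subtract. B = |B₁ − B₂| = |1.95×10⁻⁶ − 2.42×10⁻⁵| = 2.22×10⁻⁵ T.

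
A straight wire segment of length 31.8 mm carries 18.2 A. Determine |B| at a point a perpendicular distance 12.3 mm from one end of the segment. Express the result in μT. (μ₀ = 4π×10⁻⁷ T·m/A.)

For a finite straight segment, B = (μ₀I/4πd)(sinθ₁ + sinθ₂), where θ₁, θ₂ are the angles from the perpendicular to each end.
The perpendicular foot is at one end, so the two end-offsets along the wire are 0 and L = 0.0318 m.
sinθ₁ = 0/√(0²+0.0123²) = 0.0000; sinθ₂ = 0.0318/√(0.0318²+0.0123²) = 0.9327.
B = (4π×10⁻⁷ × 18.2) / (4π × 0.0123) × (0.0000 + 0.9327) = 1.38×10⁻⁴ T.

B ≈ 138 μT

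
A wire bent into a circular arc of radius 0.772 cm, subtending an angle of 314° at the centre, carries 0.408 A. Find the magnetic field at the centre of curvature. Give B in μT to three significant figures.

B ≈ 29.0 μT

The Biot–Savart field of a circular arc at its centre is B = μ₀Iφ/(4πR), with φ = 5.48 rad.
B = (4π×10⁻⁷ × 0.408 × 5.48) / (4π × 0.00772) = 2.90×10⁻⁵ T.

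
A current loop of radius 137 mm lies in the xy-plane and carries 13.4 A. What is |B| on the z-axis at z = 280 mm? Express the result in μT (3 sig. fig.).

B ≈ 5.22 μT

On the axis of a circular loop, B = μ₀IR² / [2(R²+z²)^(3/2)].
R² + z² = (0.137)² + (0.28)² = 0.09717 m², and (R²+z²)^(3/2) = 3.03×10⁻² m³.
B = (4π×10⁻⁷ × 13.4 × 0.01877) / (2 × 3.03×10⁻²) = 5.22×10⁻⁶ T.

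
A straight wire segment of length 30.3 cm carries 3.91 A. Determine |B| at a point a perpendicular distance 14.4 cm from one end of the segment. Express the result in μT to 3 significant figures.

For a finite straight segment, B = (μ₀I/4πd)(sinθ₁ + sinθ₂), where θ₁, θ₂ are the angles from the perpendicular to each end.
The perpendicular foot is at one end, so the two end-offsets along the wire are 0 and L = 0.303 m.
sinθ₁ = 0/√(0²+0.144²) = 0.0000; sinθ₂ = 0.303/√(0.303²+0.144²) = 0.9032.
B = (4π×10⁻⁷ × 3.91) / (4π × 0.144) × (0.0000 + 0.9032) = 2.45×10⁻⁶ T.

B ≈ 2.45 μT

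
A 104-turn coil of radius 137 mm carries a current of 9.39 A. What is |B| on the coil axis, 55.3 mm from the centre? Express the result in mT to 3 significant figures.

B ≈ 3.57 mT

For an N-turn flat coil, B = Nμ₀IR²/[2(R²+z²)^(3/2)] with R = 0.137 m, z = 0.0553 m.
B = 104 × 3.43×10⁻⁵ T = 3.57×10⁻³ T.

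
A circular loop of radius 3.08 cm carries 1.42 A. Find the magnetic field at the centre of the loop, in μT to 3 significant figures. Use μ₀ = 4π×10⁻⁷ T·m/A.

At the centre of a circular loop the Biot–Savart law gives B = μ₀I/(2R).
B = (4π×10⁻⁷ × 1.42) / (2 × 0.0308) = 2.90×10⁻⁵ T.

B ≈ 29.0 μT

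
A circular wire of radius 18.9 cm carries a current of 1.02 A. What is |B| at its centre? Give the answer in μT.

B ≈ 3.39 μT

At the centre of a circular loop the Biot–Savart law gives B = μ₀I/(2R).
B = (4π×10⁻⁷ × 1.02) / (2 × 0.189) = 3.39×10⁻⁶ T.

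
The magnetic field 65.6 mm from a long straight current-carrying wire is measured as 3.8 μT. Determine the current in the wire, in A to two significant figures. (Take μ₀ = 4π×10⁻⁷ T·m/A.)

For a long straight wire B = μ₀I/(2πd), so I = 2πdB/μ₀.
I = 2π × 0.0656 × 3.80×10⁻⁶ / (4π×10⁻⁷) = 1.25 A.

I ≈ 1.2 A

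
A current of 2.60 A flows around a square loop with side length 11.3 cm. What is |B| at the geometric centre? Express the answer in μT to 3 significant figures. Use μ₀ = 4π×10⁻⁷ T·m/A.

Each side is a finite straight segment at perpendicular distance d = a/(2 tan(π/4)) = 0.0565 m from the centre, with end-angles ±π/4.
One side contributes B₁ = (μ₀I/4πd)·2 sin(π/4) = 6.51×10⁻⁶ T.
All 4 sides add in the same direction: B = 4 × 6.51×10⁻⁶ = 2.60×10⁻⁵ T.

B ≈ 26.0 μT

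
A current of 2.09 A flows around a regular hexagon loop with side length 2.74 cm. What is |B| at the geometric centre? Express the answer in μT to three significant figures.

B ≈ 52.8 μT

Each side is a finite straight segment at perpendicular distance d = a/(2 tan(π/6)) = 0.02373 m from the centre, with end-angles ±π/6.
One side contributes B₁ = (μ₀I/4πd)·2 sin(π/6) = 8.81×10⁻⁶ T.
All 6 sides add in the same direction: B = 6 × 8.81×10⁻⁶ = 5.28×10⁻⁵ T.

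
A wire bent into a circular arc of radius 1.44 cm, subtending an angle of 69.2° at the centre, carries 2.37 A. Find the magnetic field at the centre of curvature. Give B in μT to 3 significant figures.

B ≈ 19.9 μT

The Biot–Savart field of a circular arc at its centre is B = μ₀Iφ/(4πR), with φ = 1.208 rad.
B = (4π×10⁻⁷ × 2.37 × 1.208) / (4π × 0.0144) = 1.99×10⁻⁵ T.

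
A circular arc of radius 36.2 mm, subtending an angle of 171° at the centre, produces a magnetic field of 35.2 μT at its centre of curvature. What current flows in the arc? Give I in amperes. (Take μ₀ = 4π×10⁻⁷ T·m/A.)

I ≈ 4.27 A

For a circular arc, B = μ₀Iφ/(4πR) with φ in radians; here φ = 2.985 rad.
So I = 4πRB/(μ₀φ) = 4π × 0.0362 × 3.52×10⁻⁵ / (4π×10⁻⁷ × 2.985) = 4.27 A.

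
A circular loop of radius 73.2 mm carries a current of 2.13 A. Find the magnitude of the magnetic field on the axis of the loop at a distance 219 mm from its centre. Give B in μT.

B ≈ 0.582 μT

On the axis of a circular loop, B = μ₀IR² / [2(R²+z²)^(3/2)].
R² + z² = (0.0732)² + (0.219)² = 0.05332 m², and (R²+z²)^(3/2) = 1.23×10⁻² m³.
B = (4π×10⁻⁷ × 2.13 × 0.005358) / (2 × 1.23×10⁻²) = 5.82×10⁻⁷ T.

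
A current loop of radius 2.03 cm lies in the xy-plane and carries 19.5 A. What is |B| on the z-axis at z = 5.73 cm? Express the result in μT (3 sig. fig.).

B ≈ 22.5 μT

On the axis of a circular loop, B = μ₀IR² / [2(R²+z²)^(3/2)].
R² + z² = (0.0203)² + (0.0573)² = 0.003695 m², and (R²+z²)^(3/2) = 2.25×10⁻⁴ m³.
B = (4π×10⁻⁷ × 19.5 × 0.0004121) / (2 × 2.25×10⁻⁴) = 2.25×10⁻⁵ T.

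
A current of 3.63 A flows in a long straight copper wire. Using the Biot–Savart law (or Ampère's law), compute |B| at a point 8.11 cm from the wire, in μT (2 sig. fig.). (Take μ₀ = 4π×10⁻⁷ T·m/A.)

B ≈ 9.0 μT

For an infinitely long straight wire, B = μ₀I/(2πd).
B = (4π×10⁻⁷ × 3.63) / (2π × 0.0811) = 8.95×10⁻⁶ T.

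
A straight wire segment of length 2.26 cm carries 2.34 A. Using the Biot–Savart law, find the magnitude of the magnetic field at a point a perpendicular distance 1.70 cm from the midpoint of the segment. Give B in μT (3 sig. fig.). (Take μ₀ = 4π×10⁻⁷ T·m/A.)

For a finite straight segment, B = (μ₀I/4πd)(sinθ₁ + sinθ₂), where θ₁, θ₂ are the angles from the perpendicular to each end.
The perpendicular from the point meets the wire at its midpoint, so each end is L/2 = 0.0113 m away along the wire.
sinθ₁ = 0.0113/√(0.0113²+0.017²) = 0.5536; sinθ₂ = 0.0113/√(0.0113²+0.017²) = 0.5536.
B = (4π×10⁻⁷ × 2.34) / (4π × 0.017) × (0.5536 + 0.5536) = 1.52×10⁻⁵ T.

B ≈ 15.2 μT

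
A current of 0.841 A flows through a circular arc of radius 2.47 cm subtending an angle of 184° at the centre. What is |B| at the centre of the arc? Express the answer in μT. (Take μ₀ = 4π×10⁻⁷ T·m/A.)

The Biot–Savart field of a circular arc at its centre is B = μ₀Iφ/(4πR), with φ = 3.211 rad.
B = (4π×10⁻⁷ × 0.841 × 3.211) / (4π × 0.0247) = 1.09×10⁻⁵ T.

B ≈ 10.9 μT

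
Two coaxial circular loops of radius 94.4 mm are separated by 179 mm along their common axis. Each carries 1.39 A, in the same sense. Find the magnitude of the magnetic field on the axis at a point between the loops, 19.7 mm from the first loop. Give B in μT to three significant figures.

B ≈ 9.90 μT

Each loop contributes B = μ₀IR²/[2(R²+z²)^(3/2)] on the axis, with z measured from that loop.
Loop 1 (z = 0.0197 m): B₁ = 8.68×10⁻⁶ T. Loop 2 (z = 0.1593 m): B₂ = 1.23×10⁻⁶ T.
The fields add: B = B₁ + B₂ = 9.90×10⁻⁶ T.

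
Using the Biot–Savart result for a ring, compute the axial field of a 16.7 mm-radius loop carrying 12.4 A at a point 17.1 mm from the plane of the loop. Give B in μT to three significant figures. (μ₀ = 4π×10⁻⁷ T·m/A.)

On the axis of a circular loop, B = μ₀IR² / [2(R²+z²)^(3/2)].
R² + z² = (0.0167)² + (0.0171)² = 0.0005713 m², and (R²+z²)^(3/2) = 1.37×10⁻⁵ m³.
B = (4π×10⁻⁷ × 12.4 × 0.0002789) / (2 × 1.37×10⁻⁵) = 1.59×10⁻⁴ T.

B ≈ 159 μT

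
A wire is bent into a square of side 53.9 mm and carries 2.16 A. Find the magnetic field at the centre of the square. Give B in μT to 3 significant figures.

B ≈ 45.3 μT

Each side is a finite straight segment at perpendicular distance d = a/(2 tan(π/4)) = 0.02695 m from the centre, with end-angles ±π/4.
One side contributes B₁ = (μ₀I/4πd)·2 sin(π/4) = 1.13×10⁻⁵ T.
All 4 sides add in the same direction: B = 4 × 1.13×10⁻⁵ = 4.53×10⁻⁵ T.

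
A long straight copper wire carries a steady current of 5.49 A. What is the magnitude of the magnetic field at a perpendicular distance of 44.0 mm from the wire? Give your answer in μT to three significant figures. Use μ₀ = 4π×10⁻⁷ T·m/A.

B ≈ 25.0 μT

For an infinitely long straight wire, B = μ₀I/(2πd).
B = (4π×10⁻⁷ × 5.49) / (2π × 0.044) = 2.50×10⁻⁵ T.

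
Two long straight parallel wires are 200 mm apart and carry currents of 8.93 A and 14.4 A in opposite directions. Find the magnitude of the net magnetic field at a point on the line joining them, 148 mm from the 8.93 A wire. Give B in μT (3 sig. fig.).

Each long wire gives B = μ₀I/(2πd). Distances are d₁ = 0.148 m and d₂ = 0.052 m.
B₁ = 1.21×10⁻⁵ T, B₂ = 5.54×10⁻⁵ T.
Between antiparallel currents both contributions point the same way, so they add. B = B₁ + B₂ = 1.21×10⁻⁵ + 5.54×10⁻⁵ = 6.75×10⁻⁵ T.

B ≈ 67.5 μT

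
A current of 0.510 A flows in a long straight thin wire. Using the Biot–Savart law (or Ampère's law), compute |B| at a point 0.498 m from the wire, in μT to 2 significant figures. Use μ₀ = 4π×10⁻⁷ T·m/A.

For an infinitely long straight wire, B = μ₀I/(2πd).
B = (4π×10⁻⁷ × 0.510) / (2π × 0.498) = 2.05×10⁻⁷ T.

B ≈ 0.20 μT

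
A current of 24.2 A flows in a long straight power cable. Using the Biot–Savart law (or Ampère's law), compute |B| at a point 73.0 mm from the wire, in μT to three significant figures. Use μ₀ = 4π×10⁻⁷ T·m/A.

For an infinitely long straight wire, B = μ₀I/(2πd).
B = (4π×10⁻⁷ × 24.2) / (2π × 0.073) = 6.63×10⁻⁵ T.

B ≈ 66.3 μT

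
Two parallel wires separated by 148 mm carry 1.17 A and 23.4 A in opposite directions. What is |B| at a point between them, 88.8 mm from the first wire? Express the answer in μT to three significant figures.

B ≈ 81.7 μT

Each long wire gives B = μ₀I/(2πd). Distances are d₁ = 0.0888 m and d₂ = 0.0592 m.
B₁ = 2.64×10⁻⁶ T, B₂ = 7.91×10⁻⁵ T.
Between antiparallel currents both contributions point the same way, so they add. B = B₁ + B₂ = 2.64×10⁻⁶ + 7.91×10⁻⁵ = 8.17×10⁻⁵ T.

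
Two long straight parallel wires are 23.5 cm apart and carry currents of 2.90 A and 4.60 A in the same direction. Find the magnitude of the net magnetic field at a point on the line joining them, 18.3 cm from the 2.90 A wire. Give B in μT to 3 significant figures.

B ≈ 14.5 μT

Each long wire gives B = μ₀I/(2πd). Distances are d₁ = 0.183 m and d₂ = 0.052 m.
B₁ = 3.17×10⁻⁶ T, B₂ = 1.77×10⁻⁵ T.
Between parallel currents the two contributions point in opposite directions, so they subtract. B = |B₁ − B₂| = |3.17×10⁻⁶ − 1.77×10⁻⁵| = 1.45×10⁻⁵ T.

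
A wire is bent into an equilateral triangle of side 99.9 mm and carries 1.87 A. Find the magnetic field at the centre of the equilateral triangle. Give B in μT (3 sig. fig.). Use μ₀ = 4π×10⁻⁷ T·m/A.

B ≈ 33.7 μT

Each side is a finite straight segment at perpendicular distance d = a/(2 tan(π/3)) = 0.02884 m from the centre, with end-angles ±π/3.
One side contributes B₁ = (μ₀I/4πd)·2 sin(π/3) = 1.12×10⁻⁵ T.
All 3 sides add in the same direction: B = 3 × 1.12×10⁻⁵ = 3.37×10⁻⁵ T.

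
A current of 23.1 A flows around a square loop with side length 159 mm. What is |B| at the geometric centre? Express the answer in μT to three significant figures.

Each side is a finite straight segment at perpendicular distance d = a/(2 tan(π/4)) = 0.0795 m from the centre, with end-angles ±π/4.
One side contributes B₁ = (μ₀I/4πd)·2 sin(π/4) = 4.11×10⁻⁵ T.
All 4 sides add in the same direction: B = 4 × 4.11×10⁻⁵ = 1.64×10⁻⁴ T.

B ≈ 164 μT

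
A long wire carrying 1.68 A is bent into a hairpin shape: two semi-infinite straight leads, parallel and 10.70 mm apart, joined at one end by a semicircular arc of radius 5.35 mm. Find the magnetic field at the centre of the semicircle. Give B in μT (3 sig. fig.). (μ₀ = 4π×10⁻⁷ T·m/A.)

B ≈ 161 μT

The semicircular arc contributes B_arc = μ₀I·π/(4πR) = μ₀I/(4R) = 9.87×10⁻⁵ T.
Each semi-infinite lead is at perpendicular distance R = 0.00535 m from the centre, with the perpendicular foot at its near end, so it contributes μ₀I/(4πR); both point the same way, together 6.28×10⁻⁵ T.
Arc and leads all point the same direction: B = 9.87×10⁻⁵ + 6.28×10⁻⁵ = 1.61×10⁻⁴ T.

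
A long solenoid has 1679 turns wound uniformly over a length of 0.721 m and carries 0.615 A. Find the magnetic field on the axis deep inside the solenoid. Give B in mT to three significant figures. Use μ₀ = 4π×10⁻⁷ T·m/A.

Inside a long solenoid, B = μ₀nI with n = 2329 turns/m.
B = 4π×10⁻⁷ × 2329 × 0.615 = 1.80×10⁻³ T.

B ≈ 1.80 mT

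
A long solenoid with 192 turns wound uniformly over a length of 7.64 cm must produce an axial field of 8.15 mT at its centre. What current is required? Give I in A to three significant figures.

I ≈ 2.58 A

Inside a long solenoid B = μ₀nI with n = 2513 m⁻¹, so I = B/(μ₀n).
I = 8.15×10⁻³ / (4π×10⁻⁷ × 2513) = 2.58 A.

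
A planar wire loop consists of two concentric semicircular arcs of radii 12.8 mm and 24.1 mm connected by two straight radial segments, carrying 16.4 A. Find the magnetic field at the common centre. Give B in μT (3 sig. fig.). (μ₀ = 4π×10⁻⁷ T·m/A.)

B ≈ 189 μT

The radial connectors point toward the centre, so dl × r̂ = 0 and they contribute nothing.
Each semicircle gives μ₀I/(4R): inner arc 4.03×10⁻⁴ T, outer arc 2.14×10⁻⁴ T.
The two arcs carry current in opposite angular senses, so their fields oppose: B = |4.03×10⁻⁴ − 2.14×10⁻⁴| = 1.89×10⁻⁴ T.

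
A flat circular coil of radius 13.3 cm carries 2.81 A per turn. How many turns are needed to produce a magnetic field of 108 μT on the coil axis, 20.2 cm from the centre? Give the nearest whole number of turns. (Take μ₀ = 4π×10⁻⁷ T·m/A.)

N = 49

For an N-turn coil, B = Nμ₀IR²/[2(R²+z²)^(3/2)]. A single turn gives B₁ = 2.21×10⁻⁶ T with R = 0.133 m, z = 0.202 m.
N = B/B₁ = 1.08×10⁻⁴ / 2.21×10⁻⁶ = 48.92.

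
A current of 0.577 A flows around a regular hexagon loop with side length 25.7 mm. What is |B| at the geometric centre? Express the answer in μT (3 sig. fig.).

B ≈ 15.6 μT

Each side is a finite straight segment at perpendicular distance d = a/(2 tan(π/6)) = 0.02226 m from the centre, with end-angles ±π/6.
One side contributes B₁ = (μ₀I/4πd)·2 sin(π/6) = 2.59×10⁻⁶ T.
All 6 sides add in the same direction: B = 6 × 2.59×10⁻⁶ = 1.56×10⁻⁵ T.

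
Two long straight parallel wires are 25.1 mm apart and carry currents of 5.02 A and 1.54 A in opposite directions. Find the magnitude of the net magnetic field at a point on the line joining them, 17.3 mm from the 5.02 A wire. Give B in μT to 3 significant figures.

B ≈ 97.5 μT

Each long wire gives B = μ₀I/(2πd). Distances are d₁ = 0.0173 m and d₂ = 0.0078 m.
B₁ = 5.80×10⁻⁵ T, B₂ = 3.95×10⁻⁵ T.
Between antiparallel currents both contributions point the same way, so they add. B = B₁ + B₂ = 5.80×10⁻⁵ + 3.95×10⁻⁵ = 9.75×10⁻⁵ T.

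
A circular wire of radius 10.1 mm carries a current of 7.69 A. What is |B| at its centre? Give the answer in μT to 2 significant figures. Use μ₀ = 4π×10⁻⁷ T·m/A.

At the centre of a circular loop the Biot–Savart law gives B = μ₀I/(2R).
B = (4π×10⁻⁷ × 7.69) / (2 × 0.0101) = 4.78×10⁻⁴ T.

B ≈ 480 μT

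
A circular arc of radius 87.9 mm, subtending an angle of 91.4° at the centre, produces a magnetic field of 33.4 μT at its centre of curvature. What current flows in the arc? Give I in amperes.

For a circular arc, B = μ₀Iφ/(4πR) with φ in radians; here φ = 1.595 rad.
So I = 4πRB/(μ₀φ) = 4π × 0.0879 × 3.34×10⁻⁵ / (4π×10⁻⁷ × 1.595) = 18.4 A.

I ≈ 18.4 A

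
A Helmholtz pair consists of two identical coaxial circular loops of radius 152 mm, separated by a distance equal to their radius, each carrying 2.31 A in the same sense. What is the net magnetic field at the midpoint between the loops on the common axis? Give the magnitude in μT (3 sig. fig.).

B ≈ 13.7 μT

Each loop contributes B = μ₀IR²/[2(R²+z²)^(3/2)] on the axis, with z measured from that loop.
Loop 1 (z = 0.076 m): B₁ = 6.83×10⁻⁶ T. Loop 2 (z = 0.076 m): B₂ = 6.83×10⁻⁶ T.
The fields add: B = B₁ + B₂ = 1.37×10⁻⁵ T.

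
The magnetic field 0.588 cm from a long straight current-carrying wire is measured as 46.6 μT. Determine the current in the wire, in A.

For a long straight wire B = μ₀I/(2πd), so I = 2πdB/μ₀.
I = 2π × 0.00588 × 4.66×10⁻⁵ / (4π×10⁻⁷) = 1.37 A.

I ≈ 1.37 A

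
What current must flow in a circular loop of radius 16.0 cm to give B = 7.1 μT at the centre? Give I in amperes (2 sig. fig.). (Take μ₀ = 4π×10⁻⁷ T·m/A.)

I ≈ 1.8 A

At the centre of a circular loop B = μ₀I/(2R), so I = 2RB/μ₀.
With R = 0.16 m, I = 2 × 0.16 × 7.10×10⁻⁶ / (4π×10⁻⁷) = 1.81 A.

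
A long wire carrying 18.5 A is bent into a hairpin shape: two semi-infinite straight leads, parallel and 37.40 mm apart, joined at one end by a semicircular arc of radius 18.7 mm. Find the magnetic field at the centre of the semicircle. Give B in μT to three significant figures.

The semicircular arc contributes B_arc = μ₀I·π/(4πR) = μ₀I/(4R) = 3.11×10⁻⁴ T.
Each semi-infinite lead is at perpendicular distance R = 0.0187 m from the centre, with the perpendicular foot at its near end, so it contributes μ₀I/(4πR); both point the same way, together 1.98×10⁻⁴ T.
Arc and leads all point the same direction: B = 3.11×10⁻⁴ + 1.98×10⁻⁴ = 5.09×10⁻⁴ T.

B ≈ 509 μT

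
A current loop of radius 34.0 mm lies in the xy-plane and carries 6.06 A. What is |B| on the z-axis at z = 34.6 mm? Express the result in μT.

B ≈ 38.6 μT

On the axis of a circular loop, B = μ₀IR² / [2(R²+z²)^(3/2)].
R² + z² = (0.034)² + (0.0346)² = 0.002353 m², and (R²+z²)^(3/2) = 1.14×10⁻⁴ m³.
B = (4π×10⁻⁷ × 6.06 × 0.001156) / (2 × 1.14×10⁻⁴) = 3.86×10⁻⁵ T.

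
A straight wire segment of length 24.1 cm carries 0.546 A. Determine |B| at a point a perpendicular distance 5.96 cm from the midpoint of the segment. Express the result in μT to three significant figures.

For a finite straight segment, B = (μ₀I/4πd)(sinθ₁ + sinθ₂), where θ₁, θ₂ are the angles from the perpendicular to each end.
The perpendicular from the point meets the wire at its midpoint, so each end is L/2 = 0.1205 m away along the wire.
sinθ₁ = 0.1205/√(0.1205²+0.0596²) = 0.8964; sinθ₂ = 0.1205/√(0.1205²+0.0596²) = 0.8964.
B = (4π×10⁻⁷ × 0.546) / (4π × 0.0596) × (0.8964 + 0.8964) = 1.64×10⁻⁶ T.

B ≈ 1.64 μT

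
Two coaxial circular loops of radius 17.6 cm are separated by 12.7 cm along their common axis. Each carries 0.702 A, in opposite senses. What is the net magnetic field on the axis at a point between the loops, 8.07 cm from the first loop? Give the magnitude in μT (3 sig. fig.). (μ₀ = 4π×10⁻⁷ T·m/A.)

Each loop contributes B = μ₀IR²/[2(R²+z²)^(3/2)] on the axis, with z measured from that loop.
Loop 1 (z = 0.0807 m): B₁ = 1.88×10⁻⁶ T. Loop 2 (z = 0.0463 m): B₂ = 2.27×10⁻⁶ T.
The fields oppose: B = |B₁ − B₂| = 3.84×10⁻⁷ T.

B ≈ 0.384 μT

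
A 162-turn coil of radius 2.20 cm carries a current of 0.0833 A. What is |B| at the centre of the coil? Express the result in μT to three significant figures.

For an N-turn flat coil, B = Nμ₀I/(2R) with R = 0.022 m.
B = 162 × 2.38×10⁻⁶ T = 3.85×10⁻⁴ T.

B ≈ 385 μT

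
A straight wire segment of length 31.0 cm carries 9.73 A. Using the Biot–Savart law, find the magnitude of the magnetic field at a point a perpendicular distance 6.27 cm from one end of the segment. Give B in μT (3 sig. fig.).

B ≈ 15.2 μT

For a finite straight segment, B = (μ₀I/4πd)(sinθ₁ + sinθ₂), where θ₁, θ₂ are the angles from the perpendicular to each end.
The perpendicular foot is at one end, so the two end-offsets along the wire are 0 and L = 0.31 m.
sinθ₁ = 0/√(0²+0.0627²) = 0.0000; sinθ₂ = 0.31/√(0.31²+0.0627²) = 0.9802.
B = (4π×10⁻⁷ × 9.73) / (4π × 0.0627) × (0.0000 + 0.9802) = 1.52×10⁻⁵ T.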